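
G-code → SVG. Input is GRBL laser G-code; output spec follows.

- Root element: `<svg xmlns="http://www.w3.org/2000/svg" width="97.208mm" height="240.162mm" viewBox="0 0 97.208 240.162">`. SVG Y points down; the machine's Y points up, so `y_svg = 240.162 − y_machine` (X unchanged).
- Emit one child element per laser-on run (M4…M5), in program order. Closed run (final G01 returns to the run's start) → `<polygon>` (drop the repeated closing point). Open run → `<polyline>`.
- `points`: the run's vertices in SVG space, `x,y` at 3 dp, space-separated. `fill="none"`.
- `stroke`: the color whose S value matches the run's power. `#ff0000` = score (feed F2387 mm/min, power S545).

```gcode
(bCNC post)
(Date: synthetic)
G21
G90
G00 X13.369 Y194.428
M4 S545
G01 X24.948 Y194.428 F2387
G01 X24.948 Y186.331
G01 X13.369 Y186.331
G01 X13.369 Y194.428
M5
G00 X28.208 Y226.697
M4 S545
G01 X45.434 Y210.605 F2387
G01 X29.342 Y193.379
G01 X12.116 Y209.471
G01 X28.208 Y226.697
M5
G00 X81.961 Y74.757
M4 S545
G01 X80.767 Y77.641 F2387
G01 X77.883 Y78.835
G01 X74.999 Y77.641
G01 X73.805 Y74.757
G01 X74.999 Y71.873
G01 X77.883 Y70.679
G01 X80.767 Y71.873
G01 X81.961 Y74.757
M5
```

Each laser-on run becomes one SVG element. Flip Y back into SVG space with y_svg = 240.162 − y_machine. Every run uses S545, so all elements get stroke `#ff0000` (score).

Run 1: The run returns to its start, so emit a `<polygon>` with points (Y-flipped): 13.369,45.734 24.948,45.734 24.948,53.831 13.369,53.831.

Run 2: The run returns to its start, so emit a `<polygon>` with points (Y-flipped): 28.208,13.465 45.434,29.557 29.342,46.783 12.116,30.691.

Run 3: The run returns to its start, so emit a `<polygon>` with points (Y-flipped): 81.961,165.405 80.767,162.521 77.883,161.327 74.999,162.521 73.805,165.405 74.999,168.289 77.883,169.483 80.767,168.289.

<svg xmlns="http://www.w3.org/2000/svg" width="97.208mm" height="240.162mm" viewBox="0 0 97.208 240.162">
  <polygon points="13.369,45.734 24.948,45.734 24.948,53.831 13.369,53.831" fill="none" stroke="#ff0000"/>
  <polygon points="28.208,13.465 45.434,29.557 29.342,46.783 12.116,30.691" fill="none" stroke="#ff0000"/>
  <polygon points="81.961,165.405 80.767,162.521 77.883,161.327 74.999,162.521 73.805,165.405 74.999,168.289 77.883,169.483 80.767,168.289" fill="none" stroke="#ff0000"/>
</svg>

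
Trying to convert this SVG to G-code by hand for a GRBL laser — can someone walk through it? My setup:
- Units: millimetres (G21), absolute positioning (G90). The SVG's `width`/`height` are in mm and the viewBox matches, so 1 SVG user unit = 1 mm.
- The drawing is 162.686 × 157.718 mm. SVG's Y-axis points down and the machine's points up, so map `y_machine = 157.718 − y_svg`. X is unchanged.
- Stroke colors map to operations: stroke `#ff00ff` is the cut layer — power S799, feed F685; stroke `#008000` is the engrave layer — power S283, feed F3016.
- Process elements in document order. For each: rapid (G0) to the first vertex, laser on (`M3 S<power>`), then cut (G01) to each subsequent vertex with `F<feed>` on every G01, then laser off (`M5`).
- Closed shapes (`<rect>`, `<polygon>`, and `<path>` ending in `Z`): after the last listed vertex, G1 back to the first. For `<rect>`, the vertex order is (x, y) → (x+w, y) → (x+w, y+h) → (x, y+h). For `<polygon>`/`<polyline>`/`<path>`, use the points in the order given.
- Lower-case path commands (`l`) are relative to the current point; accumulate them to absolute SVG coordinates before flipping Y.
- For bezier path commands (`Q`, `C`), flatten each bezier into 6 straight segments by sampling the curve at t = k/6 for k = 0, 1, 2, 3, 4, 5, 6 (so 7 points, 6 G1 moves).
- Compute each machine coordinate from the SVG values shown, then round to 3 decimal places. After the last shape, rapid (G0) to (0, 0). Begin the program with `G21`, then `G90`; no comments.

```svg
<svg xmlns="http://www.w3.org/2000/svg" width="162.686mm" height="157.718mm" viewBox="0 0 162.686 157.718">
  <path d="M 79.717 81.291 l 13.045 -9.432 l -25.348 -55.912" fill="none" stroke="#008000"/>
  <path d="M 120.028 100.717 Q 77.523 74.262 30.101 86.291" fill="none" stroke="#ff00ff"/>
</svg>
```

viewBox `0 0 162.686 157.718` with mm width/height → 1 unit = 1 mm. Flip: y_m = 157.718 − y_svg.

**Shape 1** — `<path>` open polyline, stroke `#008000` → engrave (S283, F3016). Machine vertices: (79.717,76.427) → (92.762,85.859) → (67.414,141.771). Open path.

**Shape 2** — `<path>` quadratic bezier, stroke `#ff00ff` → cut (S799, F685). Control points (SVG): P0=(120.028,100.717), P1=(77.523,74.262), P2=(30.101,86.291); sampled at t=k/6. Machine vertices: (120.028,57.001) → (105.723,64.750) → (91.145,70.362) → (76.294,73.835) → (61.169,75.170) → (45.772,74.368) → (30.101,71.427). Open path.

G21
G90
G0 X79.717 Y76.427
M3 S283
G01 X92.762 Y85.859 F3016
G01 X67.414 Y141.771 F3016
M5
G0 X120.028 Y57.001
M3 S799
G01 X105.723 Y64.750 F685
G01 X91.145 Y70.362 F685
G01 X76.294 Y73.835 F685
G01 X61.169 Y75.170 F685
G01 X45.772 Y74.368 F685
G01 X30.101 Y71.427 F685
M5
G0 X0.000 Y0.000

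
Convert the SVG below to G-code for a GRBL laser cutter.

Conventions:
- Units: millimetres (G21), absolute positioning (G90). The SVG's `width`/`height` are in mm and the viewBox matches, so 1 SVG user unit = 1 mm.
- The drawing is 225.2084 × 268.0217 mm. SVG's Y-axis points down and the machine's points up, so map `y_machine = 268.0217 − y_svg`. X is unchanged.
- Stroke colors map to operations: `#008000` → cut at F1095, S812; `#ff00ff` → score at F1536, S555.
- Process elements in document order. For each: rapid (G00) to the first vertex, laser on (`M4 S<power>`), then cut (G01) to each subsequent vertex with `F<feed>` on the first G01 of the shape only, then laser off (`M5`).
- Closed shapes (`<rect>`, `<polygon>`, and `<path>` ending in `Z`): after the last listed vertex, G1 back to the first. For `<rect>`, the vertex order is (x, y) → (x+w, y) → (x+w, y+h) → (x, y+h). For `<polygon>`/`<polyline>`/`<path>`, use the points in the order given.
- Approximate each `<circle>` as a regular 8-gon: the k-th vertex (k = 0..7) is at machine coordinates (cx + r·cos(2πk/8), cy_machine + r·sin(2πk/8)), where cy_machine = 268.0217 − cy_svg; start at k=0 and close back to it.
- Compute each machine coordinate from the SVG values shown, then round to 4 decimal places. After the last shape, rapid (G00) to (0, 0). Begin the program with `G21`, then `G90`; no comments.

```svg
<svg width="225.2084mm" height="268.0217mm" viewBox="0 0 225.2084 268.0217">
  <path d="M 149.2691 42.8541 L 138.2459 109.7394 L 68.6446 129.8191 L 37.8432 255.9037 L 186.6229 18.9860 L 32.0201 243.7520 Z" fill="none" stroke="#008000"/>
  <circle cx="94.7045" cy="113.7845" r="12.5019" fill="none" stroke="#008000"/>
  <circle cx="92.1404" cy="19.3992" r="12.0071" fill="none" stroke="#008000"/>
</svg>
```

G21
G90
G00 X149.2691 Y225.1676
M4 S812
G01 X138.2459 Y158.2823 F1095
G01 X68.6446 Y138.2026
G01 X37.8432 Y12.1180
G01 X186.6229 Y249.0357
G01 X32.0201 Y24.2697
G01 X149.2691 Y225.1676
M5
G00 X107.2064 Y154.2372
M4 S812
G01 X103.5447 Y163.0774 F1095
G01 X94.7045 Y166.7391
G01 X85.8643 Y163.0774
G01 X82.2026 Y154.2372
G01 X85.8643 Y145.3970
G01 X94.7045 Y141.7353
G01 X103.5447 Y145.3970
G01 X107.2064 Y154.2372
M5
G00 X104.1475 Y248.6225
M4 S812
G01 X100.6307 Y257.1128 F1095
G01 X92.1404 Y260.6296
G01 X83.6501 Y257.1128
G01 X80.1333 Y248.6225
G01 X83.6501 Y240.1322
G01 X92.1404 Y236.6154
G01 X100.6307 Y240.1322
G01 X104.1475 Y248.6225
M5
G00 X0.0000 Y0.0000

1 u = 1 mm; y_m = 268.0217 − y.

[1] `<path>` closed polygon, #008000→cut S812 F1095: (149.2691,225.1676) → (138.2459,158.2823) → (68.6446,138.2026) → (37.8432,12.1180) → (186.6229,249.0357) → (32.0201,24.2697) → (149.2691,225.1676) (closed)

[2] `<circle>` circle, #008000→cut S812 F1095: (107.2064,154.2372) → (103.5447,163.0774) → (94.7045,166.7391) → (85.8643,163.0774) → (82.2026,154.2372) → (85.8643,145.3970) → (94.7045,141.7353) → (103.5447,145.3970) → (107.2064,154.2372) (closed)

[3] `<circle>` circle, #008000→cut S812 F1095: (104.1475,248.6225) → (100.6307,257.1128) → (92.1404,260.6296) → (83.6501,257.1128) → (80.1333,248.6225) → (83.6501,240.1322) → (92.1404,236.6154) → (100.6307,240.1322) → (104.1475,248.6225) (closed)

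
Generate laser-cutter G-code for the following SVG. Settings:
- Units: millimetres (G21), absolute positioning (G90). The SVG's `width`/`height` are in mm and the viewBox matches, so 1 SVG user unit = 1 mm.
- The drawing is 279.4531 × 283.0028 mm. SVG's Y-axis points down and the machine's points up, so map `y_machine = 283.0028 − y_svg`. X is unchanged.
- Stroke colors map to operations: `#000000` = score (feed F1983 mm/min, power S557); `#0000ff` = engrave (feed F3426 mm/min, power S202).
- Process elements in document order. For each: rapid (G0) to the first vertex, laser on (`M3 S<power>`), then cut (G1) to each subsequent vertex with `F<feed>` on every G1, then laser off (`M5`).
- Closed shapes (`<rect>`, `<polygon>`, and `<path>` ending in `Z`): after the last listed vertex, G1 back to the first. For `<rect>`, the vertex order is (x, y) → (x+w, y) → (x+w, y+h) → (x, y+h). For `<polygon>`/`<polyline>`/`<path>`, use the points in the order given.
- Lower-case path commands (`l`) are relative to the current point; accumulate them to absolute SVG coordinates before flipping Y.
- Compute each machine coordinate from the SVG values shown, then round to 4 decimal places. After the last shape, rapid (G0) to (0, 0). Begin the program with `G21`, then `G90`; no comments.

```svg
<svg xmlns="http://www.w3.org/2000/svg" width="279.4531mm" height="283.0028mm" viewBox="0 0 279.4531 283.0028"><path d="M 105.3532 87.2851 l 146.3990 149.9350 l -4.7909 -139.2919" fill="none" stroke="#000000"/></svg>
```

Since the viewBox matches the mm dimensions, user units are millimetres directly. The only transform is the Y-flip y_m = 283.0028 − y_svg.

Shape 1 is a open polyline drawn with `<path>`. Its stroke #000000 means score at S557, F1983. After flipping Y the toolpath is (105.3532,195.7177) → (251.7522,45.7827) → (246.9613,185.0746).

G21
G90
G0 X105.3532 Y195.7177
M3 S557
G1 X251.7522 Y45.7827 F1983
G1 X246.9613 Y185.0746 F1983
M5
G0 X0.0000 Y0.0000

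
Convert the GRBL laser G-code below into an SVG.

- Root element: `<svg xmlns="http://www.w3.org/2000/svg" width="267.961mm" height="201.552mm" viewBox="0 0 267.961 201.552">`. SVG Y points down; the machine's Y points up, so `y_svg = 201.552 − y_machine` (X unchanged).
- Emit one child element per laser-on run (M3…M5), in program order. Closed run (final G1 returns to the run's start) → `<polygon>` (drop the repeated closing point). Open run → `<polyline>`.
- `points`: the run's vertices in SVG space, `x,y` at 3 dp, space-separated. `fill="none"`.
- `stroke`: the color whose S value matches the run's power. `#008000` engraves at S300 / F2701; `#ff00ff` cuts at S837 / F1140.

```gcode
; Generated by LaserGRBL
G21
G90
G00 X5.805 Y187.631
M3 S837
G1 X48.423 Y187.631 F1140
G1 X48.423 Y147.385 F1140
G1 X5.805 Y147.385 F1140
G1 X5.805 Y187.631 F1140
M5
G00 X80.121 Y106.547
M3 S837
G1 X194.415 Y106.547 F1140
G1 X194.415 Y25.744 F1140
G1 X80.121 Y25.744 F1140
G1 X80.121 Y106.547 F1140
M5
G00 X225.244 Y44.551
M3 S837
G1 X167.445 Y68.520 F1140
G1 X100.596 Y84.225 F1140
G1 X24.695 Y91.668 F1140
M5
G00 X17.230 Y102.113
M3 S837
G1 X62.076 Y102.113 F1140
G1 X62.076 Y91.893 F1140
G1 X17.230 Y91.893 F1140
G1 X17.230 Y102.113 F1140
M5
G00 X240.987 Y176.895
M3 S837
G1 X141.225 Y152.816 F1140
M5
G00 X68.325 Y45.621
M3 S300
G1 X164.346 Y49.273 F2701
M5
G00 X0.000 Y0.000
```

<svg xmlns="http://www.w3.org/2000/svg" width="267.961mm" height="201.552mm" viewBox="0 0 267.961 201.552">
  <polygon points="5.805,13.921 48.423,13.921 48.423,54.167 5.805,54.167" fill="none" stroke="#ff00ff"/>
  <polygon points="80.121,95.005 194.415,95.005 194.415,175.808 80.121,175.808" fill="none" stroke="#ff00ff"/>
  <polyline points="225.244,157.001 167.445,133.032 100.596,117.327 24.695,109.884" fill="none" stroke="#ff00ff"/>
  <polygon points="17.230,99.439 62.076,99.439 62.076,109.659 17.230,109.659" fill="none" stroke="#ff00ff"/>
  <polyline points="240.987,24.657 141.225,48.736" fill="none" stroke="#ff00ff"/>
  <polyline points="68.325,155.931 164.346,152.279" fill="none" stroke="#008000"/>
</svg>

Each laser-on run becomes one SVG element. Flip Y back into SVG space with y_svg = 201.552 − y_machine.

Run 1: S837 ⇒ cut layer `#ff00ff`. The run returns to its start, so emit a `<polygon>` with points (Y-flipped): 5.805,13.921 48.423,13.921 48.423,54.167 5.805,54.167.

Run 2: S837 ⇒ cut layer `#ff00ff`. The run returns to its start, so emit a `<polygon>` with points (Y-flipped): 80.121,95.005 194.415,95.005 194.415,175.808 80.121,175.808.

Run 3: S837 ⇒ cut layer `#ff00ff`. The run is open, so emit a `<polyline>` with points (Y-flipped): 225.244,157.001 167.445,133.032 100.596,117.327 24.695,109.884.

Run 4: S837 ⇒ cut layer `#ff00ff`. The run returns to its start, so emit a `<polygon>` with points (Y-flipped): 17.230,99.439 62.076,99.439 62.076,109.659 17.230,109.659.

Run 5: power S837 maps to stroke `#ff00ff` (cut). The run is open, so emit a `<polyline>` with points (Y-flipped): 240.987,24.657 141.225,48.736.

Run 6: the run's S300 means `#008000` (engrave). The run is open, so emit a `<polyline>` with points (Y-flipped): 68.325,155.931 164.346,152.279.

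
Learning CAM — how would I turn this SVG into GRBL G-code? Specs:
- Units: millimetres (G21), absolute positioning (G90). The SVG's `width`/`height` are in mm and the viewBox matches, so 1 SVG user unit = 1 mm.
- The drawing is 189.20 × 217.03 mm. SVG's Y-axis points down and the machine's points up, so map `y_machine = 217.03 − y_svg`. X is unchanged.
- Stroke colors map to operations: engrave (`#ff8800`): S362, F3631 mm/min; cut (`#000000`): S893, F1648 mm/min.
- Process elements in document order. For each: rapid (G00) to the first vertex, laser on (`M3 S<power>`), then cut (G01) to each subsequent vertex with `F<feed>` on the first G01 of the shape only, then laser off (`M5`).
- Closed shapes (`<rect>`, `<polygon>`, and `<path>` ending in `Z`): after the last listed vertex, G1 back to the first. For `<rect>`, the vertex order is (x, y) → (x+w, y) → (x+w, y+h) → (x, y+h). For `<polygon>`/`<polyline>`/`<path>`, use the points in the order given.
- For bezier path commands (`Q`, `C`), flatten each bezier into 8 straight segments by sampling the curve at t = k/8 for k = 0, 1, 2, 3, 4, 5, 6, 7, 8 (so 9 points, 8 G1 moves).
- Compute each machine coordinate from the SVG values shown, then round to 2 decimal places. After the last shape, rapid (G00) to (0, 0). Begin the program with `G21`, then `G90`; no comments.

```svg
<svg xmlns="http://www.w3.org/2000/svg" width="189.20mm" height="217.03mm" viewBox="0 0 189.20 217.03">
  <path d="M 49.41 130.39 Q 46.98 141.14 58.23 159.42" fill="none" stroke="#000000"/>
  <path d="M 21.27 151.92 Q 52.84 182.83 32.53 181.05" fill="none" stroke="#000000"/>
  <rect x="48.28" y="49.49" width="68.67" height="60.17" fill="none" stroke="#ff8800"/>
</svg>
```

1 u = 1 mm; y_m = 217.03 − y.

[1] `<path>` quadratic bezier, #000000→cut S893 F1648: (49.41,86.64) → (49.02,83.83) → (49.05,80.79) → (49.51,77.52) → (50.40,74.01) → (51.72,70.26) → (53.46,66.28) → (55.63,62.06) → (58.23,57.61)

[2] `<path>` quadratic bezier, #000000→cut S893 F1648: (21.27,65.11) → (28.35,57.89) → (33.81,51.70) → (37.65,46.52) → (39.87,42.37) → (40.47,39.24) → (39.44,37.13) → (36.80,36.05) → (32.53,35.98)

[3] `<rect>` rectangle, #ff8800→engrave S362 F3631: (48.28,167.54) → (116.95,167.54) → (116.95,107.37) → (48.28,107.37) → (48.28,167.54) (closed)

G21
G90
G00 X49.41 Y86.64
M3 S893
G01 X49.02 Y83.83 F1648
G01 X49.05 Y80.79
G01 X49.51 Y77.52
G01 X50.40 Y74.01
G01 X51.72 Y70.26
G01 X53.46 Y66.28
G01 X55.63 Y62.06
G01 X58.23 Y57.61
M5
G00 X21.27 Y65.11
M3 S893
G01 X28.35 Y57.89 F1648
G01 X33.81 Y51.70
G01 X37.65 Y46.52
G01 X39.87 Y42.37
G01 X40.47 Y39.24
G01 X39.44 Y37.13
G01 X36.80 Y36.05
G01 X32.53 Y35.98
M5
G00 X48.28 Y167.54
M3 S362
G01 X116.95 Y167.54 F3631
G01 X116.95 Y107.37
G01 X48.28 Y107.37
G01 X48.28 Y167.54
M5
G00 X0.00 Y0.00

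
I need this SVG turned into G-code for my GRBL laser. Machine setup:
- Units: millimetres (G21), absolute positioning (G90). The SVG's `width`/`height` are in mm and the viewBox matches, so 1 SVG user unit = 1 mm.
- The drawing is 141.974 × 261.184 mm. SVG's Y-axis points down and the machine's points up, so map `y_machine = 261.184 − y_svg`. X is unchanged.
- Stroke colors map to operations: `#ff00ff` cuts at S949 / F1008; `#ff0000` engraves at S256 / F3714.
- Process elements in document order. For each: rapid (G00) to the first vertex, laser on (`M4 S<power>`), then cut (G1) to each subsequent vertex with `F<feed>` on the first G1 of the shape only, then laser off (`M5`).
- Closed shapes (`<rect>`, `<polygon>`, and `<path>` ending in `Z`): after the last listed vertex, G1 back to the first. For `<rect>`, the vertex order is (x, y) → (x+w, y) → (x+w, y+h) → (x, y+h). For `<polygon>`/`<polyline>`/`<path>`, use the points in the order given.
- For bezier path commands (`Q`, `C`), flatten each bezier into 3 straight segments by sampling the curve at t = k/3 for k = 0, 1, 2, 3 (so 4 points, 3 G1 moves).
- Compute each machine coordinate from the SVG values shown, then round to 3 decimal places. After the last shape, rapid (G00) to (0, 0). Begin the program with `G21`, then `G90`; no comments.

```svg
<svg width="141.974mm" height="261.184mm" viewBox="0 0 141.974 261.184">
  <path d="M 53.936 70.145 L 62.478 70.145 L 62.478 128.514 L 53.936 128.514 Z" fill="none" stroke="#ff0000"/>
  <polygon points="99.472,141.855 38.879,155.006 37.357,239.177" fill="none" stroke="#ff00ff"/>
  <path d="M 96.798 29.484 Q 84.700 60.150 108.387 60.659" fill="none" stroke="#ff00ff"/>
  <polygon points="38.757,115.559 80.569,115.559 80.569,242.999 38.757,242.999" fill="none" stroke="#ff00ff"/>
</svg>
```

G21
G90
G00 X53.936 Y191.039
M4 S256
G1 X62.478 Y191.039 F3714
G1 X62.478 Y132.670
G1 X53.936 Y132.670
G1 X53.936 Y191.039
M5
G00 X99.472 Y119.329
M4 S949
G1 X38.879 Y106.178 F1008
G1 X37.357 Y22.007
G1 X99.472 Y119.329
M5
G00 X96.798 Y231.700
M4 S949
G1 X92.709 Y214.607 F1008
G1 X96.572 Y204.215
G1 X108.387 Y200.525
M5
G00 X38.757 Y145.625
M4 S949
G1 X80.569 Y145.625 F1008
G1 X80.569 Y18.185
G1 X38.757 Y18.185
G1 X38.757 Y145.625
M5
G00 X0.000 Y0.000

1 u = 1 mm; y_m = 261.184 − y.

[1] `<path>` rectangle, #ff0000→engrave S256 F3714: (53.936,191.039) → (62.478,191.039) → (62.478,132.670) → (53.936,132.670) → (53.936,191.039) (closed)

[2] `<polygon>` closed polygon, #ff00ff→cut S949 F1008: (99.472,119.329) → (38.879,106.178) → (37.357,22.007) → (99.472,119.329) (closed)

[3] `<path>` quadratic bezier, #ff00ff→cut S949 F1008: (96.798,231.700) → (92.709,214.607) → (96.572,204.215) → (108.387,200.525)

[4] `<polygon>` rectangle, #ff00ff→cut S949 F1008: (38.757,145.625) → (80.569,145.625) → (80.569,18.185) → (38.757,18.185) → (38.757,145.625) (closed)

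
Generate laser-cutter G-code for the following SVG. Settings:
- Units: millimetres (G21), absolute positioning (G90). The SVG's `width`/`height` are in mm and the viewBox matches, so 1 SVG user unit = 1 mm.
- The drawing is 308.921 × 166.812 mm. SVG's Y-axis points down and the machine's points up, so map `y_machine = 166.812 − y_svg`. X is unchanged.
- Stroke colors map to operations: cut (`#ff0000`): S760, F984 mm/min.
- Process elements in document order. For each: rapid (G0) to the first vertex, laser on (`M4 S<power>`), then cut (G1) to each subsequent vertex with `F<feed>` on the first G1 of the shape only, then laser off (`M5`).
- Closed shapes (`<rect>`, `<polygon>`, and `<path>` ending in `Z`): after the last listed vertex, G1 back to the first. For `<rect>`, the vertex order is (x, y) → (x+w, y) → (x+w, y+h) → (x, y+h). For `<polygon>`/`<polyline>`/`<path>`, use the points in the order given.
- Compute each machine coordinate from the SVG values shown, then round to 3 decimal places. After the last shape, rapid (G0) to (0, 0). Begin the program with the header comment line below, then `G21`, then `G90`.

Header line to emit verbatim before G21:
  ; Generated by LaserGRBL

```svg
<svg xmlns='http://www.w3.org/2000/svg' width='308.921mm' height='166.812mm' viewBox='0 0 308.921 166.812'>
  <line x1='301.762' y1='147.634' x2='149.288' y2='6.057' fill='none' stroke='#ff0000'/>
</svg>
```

Since the viewBox matches the mm dimensions, user units are millimetres directly. The only transform is the Y-flip y_m = 166.812 − y_svg.

Shape 1 is a line segment drawn with `<line>`. Its stroke #ff0000 means cut at S760, F984. After flipping Y the toolpath is (301.762,19.178) → (149.288,160.755).

; Generated by LaserGRBL
G21
G90
G0 X301.762 Y19.178
M4 S760
G1 X149.288 Y160.755 F984
M5
G0 X0.000 Y0.000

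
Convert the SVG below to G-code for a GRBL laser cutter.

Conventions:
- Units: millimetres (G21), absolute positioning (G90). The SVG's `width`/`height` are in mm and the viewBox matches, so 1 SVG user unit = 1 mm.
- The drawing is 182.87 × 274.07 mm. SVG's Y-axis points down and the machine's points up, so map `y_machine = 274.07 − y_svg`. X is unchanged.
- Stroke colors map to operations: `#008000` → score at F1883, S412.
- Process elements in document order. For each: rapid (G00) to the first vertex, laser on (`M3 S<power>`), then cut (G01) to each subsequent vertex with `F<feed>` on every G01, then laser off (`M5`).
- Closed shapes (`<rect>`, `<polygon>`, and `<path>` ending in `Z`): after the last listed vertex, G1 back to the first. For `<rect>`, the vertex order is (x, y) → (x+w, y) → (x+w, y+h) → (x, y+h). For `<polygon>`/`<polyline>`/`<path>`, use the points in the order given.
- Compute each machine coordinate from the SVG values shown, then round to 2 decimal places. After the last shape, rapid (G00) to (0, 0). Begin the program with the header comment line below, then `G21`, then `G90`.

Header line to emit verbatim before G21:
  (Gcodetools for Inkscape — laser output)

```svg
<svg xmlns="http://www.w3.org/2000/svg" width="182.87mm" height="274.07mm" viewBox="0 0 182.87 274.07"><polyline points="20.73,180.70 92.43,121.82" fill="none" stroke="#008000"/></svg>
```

Since the viewBox matches the mm dimensions, user units are millimetres directly. The only transform is the Y-flip y_m = 274.07 − y_svg.

Shape 1 is a line segment drawn with `<polyline>`. Its stroke #008000 means score at S412, F1883. After flipping Y the toolpath is (20.73,93.37) → (92.43,152.25).

(Gcodetools for Inkscape — laser output)
G21
G90
G00 X20.73 Y93.37
M3 S412
G01 X92.43 Y152.25 F1883
M5
G00 X0.00 Y0.00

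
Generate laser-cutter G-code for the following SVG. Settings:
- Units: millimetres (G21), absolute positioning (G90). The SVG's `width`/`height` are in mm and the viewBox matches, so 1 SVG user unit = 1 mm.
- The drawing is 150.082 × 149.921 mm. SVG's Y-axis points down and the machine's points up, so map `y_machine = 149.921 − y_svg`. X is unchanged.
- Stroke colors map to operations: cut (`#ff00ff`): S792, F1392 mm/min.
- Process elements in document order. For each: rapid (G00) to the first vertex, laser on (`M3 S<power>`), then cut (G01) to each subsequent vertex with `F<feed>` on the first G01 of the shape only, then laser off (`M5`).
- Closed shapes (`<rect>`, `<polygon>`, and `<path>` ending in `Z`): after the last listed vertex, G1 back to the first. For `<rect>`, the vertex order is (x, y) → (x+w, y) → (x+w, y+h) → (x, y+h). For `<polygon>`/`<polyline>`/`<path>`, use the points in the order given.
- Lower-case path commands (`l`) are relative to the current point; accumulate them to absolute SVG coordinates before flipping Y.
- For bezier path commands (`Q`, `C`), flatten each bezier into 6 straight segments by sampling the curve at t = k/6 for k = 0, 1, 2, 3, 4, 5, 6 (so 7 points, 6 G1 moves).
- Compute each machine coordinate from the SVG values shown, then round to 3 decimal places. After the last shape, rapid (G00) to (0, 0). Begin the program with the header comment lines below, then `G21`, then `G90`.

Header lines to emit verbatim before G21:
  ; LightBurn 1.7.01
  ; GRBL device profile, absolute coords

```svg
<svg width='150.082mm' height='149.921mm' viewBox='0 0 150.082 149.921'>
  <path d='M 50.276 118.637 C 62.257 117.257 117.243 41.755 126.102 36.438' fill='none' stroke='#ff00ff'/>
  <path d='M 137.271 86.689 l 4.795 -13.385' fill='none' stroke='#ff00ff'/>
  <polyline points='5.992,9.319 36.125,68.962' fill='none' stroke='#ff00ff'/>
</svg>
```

viewBox `0 0 150.082 149.921` with mm width/height → 1 unit = 1 mm. Flip: y_m = 149.921 − y_svg.

**Shape 1** — `<path>` cubic bezier, stroke `#ff00ff` → cut (S792, F1392). Control points (SVG): P0=(50.276,118.637), P1=(62.257,117.257), P2=(117.243,41.755), P3=(126.102,36.438); sampled at t=k/6. Machine vertices: (50.276,31.284) → (59.438,37.483) → (73.291,52.027) → (89.360,70.907) → (105.169,90.116) → (118.241,105.644) → (126.102,113.483). Open path.

**Shape 2** — `<path>` line segment, stroke `#ff00ff` → cut (S792, F1392). Machine vertices: (137.271,63.232) → (142.066,76.617). Open path.

**Shape 3** — `<polyline>` line segment, stroke `#ff00ff` → cut (S792, F1392). Machine vertices: (5.992,140.602) → (36.125,80.959). Open path.

; LightBurn 1.7.01
; GRBL device profile, absolute coords
G21
G90
G00 X50.276 Y31.284
M3 S792
G01 X59.438 Y37.483 F1392
G01 X73.291 Y52.027
G01 X89.360 Y70.907
G01 X105.169 Y90.116
G01 X118.241 Y105.644
G01 X126.102 Y113.483
M5
G00 X137.271 Y63.232
M3 S792
G01 X142.066 Y76.617 F1392
M5
G00 X5.992 Y140.602
M3 S792
G01 X36.125 Y80.959 F1392
M5
G00 X0.000 Y0.000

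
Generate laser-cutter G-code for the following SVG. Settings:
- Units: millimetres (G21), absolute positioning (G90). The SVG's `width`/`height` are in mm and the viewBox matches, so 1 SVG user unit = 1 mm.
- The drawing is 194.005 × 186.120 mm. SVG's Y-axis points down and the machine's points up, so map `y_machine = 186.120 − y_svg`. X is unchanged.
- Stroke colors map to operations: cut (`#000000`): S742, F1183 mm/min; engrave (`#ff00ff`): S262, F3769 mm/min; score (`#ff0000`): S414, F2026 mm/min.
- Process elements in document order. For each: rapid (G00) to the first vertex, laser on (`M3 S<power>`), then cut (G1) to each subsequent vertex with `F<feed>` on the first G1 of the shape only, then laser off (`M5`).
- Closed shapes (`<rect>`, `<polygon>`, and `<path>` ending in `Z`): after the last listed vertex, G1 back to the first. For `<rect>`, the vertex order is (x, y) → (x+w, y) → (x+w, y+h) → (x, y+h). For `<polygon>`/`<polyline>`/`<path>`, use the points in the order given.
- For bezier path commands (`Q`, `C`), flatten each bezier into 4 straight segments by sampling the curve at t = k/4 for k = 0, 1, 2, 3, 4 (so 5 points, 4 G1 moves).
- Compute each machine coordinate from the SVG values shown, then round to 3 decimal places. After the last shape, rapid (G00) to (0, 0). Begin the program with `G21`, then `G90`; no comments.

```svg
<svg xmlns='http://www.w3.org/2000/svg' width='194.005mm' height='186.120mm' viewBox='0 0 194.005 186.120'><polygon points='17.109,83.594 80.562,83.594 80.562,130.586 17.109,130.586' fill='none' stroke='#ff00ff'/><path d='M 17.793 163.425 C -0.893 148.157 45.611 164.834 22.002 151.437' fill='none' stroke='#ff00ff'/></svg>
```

G21
G90
G00 X17.109 Y102.526
M3 S262
G1 X80.562 Y102.526 F3769
G1 X80.562 Y55.534
G1 X17.109 Y55.534
G1 X17.109 Y102.526
M5
G00 X17.793 Y22.695
M3 S262
G1 X13.888 Y29.125 F3769
G1 X21.744 Y29.391
G1 X28.677 Y29.305
G1 X22.002 Y34.683
M5
G00 X0.000 Y0.000

Since the viewBox matches the mm dimensions, user units are millimetres directly. The only transform is the Y-flip y_m = 186.120 − y_svg.

Shape 1 is a rectangle drawn with `<polygon>`. Its stroke #ff00ff means engrave at S262, F3769. After flipping Y the toolpath is (17.109,102.526) → (80.562,102.526) → (80.562,55.534) → (17.109,55.534) → (17.109,102.526), returning to the start.

Shape 2 is a cubic bezier drawn with `<path>`. Its stroke #ff00ff means engrave at S262, F3769. After flipping Y the toolpath is (17.793,22.695) → (13.888,29.125) → (21.744,29.391) → (28.677,29.305) → (22.002,34.683).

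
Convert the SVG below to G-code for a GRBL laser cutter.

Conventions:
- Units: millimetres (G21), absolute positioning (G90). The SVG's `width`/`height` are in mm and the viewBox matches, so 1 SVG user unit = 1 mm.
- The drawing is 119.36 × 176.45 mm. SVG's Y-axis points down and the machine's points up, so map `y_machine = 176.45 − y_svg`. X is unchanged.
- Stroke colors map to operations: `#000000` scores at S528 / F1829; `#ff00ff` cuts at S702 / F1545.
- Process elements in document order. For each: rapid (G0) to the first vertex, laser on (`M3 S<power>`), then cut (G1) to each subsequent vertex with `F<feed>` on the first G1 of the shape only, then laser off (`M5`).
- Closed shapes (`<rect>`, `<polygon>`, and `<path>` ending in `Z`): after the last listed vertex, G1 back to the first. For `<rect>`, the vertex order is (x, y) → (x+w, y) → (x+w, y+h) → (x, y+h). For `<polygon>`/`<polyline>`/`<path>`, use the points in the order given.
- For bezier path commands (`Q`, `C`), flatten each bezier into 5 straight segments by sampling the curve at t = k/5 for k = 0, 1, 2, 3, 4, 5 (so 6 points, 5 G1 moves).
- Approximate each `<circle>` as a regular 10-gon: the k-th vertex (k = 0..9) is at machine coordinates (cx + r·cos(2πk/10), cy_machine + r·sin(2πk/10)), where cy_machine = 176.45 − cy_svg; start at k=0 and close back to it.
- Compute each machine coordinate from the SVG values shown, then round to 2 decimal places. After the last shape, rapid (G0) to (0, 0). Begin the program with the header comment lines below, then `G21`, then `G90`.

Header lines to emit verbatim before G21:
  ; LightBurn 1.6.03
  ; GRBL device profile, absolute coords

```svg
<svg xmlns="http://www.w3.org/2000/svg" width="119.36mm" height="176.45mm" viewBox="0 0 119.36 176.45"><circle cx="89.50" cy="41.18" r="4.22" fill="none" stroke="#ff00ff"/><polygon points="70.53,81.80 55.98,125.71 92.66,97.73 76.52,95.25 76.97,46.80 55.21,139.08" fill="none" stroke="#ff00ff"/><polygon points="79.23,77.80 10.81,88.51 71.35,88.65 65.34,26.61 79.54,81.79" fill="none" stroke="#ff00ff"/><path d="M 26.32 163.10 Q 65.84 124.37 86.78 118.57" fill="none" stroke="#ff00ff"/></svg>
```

1 u = 1 mm; y_m = 176.45 − y.

[1] `<circle>` circle, #ff00ff→cut S702 F1545: (93.72,135.27) → (92.91,137.75) → (90.80,139.28) → (88.20,139.28) → (86.09,137.75) → (85.28,135.27) → (86.09,132.79) → (88.20,131.26) → (90.80,131.26) → (92.91,132.79) → (93.72,135.27) (closed)

[2] `<polygon>` closed polygon, #ff00ff→cut S702 F1545: (70.53,94.65) → (55.98,50.74) → (92.66,78.72) → (76.52,81.20) → (76.97,129.65) → (55.21,37.37) → (70.53,94.65) (closed)

[3] `<polygon>` closed polygon, #ff00ff→cut S702 F1545: (79.23,98.65) → (10.81,87.94) → (71.35,87.80) → (65.34,149.84) → (79.54,94.66) → (79.23,98.65) (closed)

[4] `<path>` quadratic bezier, #ff00ff→cut S702 F1545: (26.32,13.35) → (41.38,27.52) → (54.96,39.07) → (67.06,47.97) → (77.66,54.24) → (86.78,57.88)

; LightBurn 1.6.03
; GRBL device profile, absolute coords
G21
G90
G0 X93.72 Y135.27
M3 S702
G1 X92.91 Y137.75 F1545
G1 X90.80 Y139.28
G1 X88.20 Y139.28
G1 X86.09 Y137.75
G1 X85.28 Y135.27
G1 X86.09 Y132.79
G1 X88.20 Y131.26
G1 X90.80 Y131.26
G1 X92.91 Y132.79
G1 X93.72 Y135.27
M5
G0 X70.53 Y94.65
M3 S702
G1 X55.98 Y50.74 F1545
G1 X92.66 Y78.72
G1 X76.52 Y81.20
G1 X76.97 Y129.65
G1 X55.21 Y37.37
G1 X70.53 Y94.65
M5
G0 X79.23 Y98.65
M3 S702
G1 X10.81 Y87.94 F1545
G1 X71.35 Y87.80
G1 X65.34 Y149.84
G1 X79.54 Y94.66
G1 X79.23 Y98.65
M5
G0 X26.32 Y13.35
M3 S702
G1 X41.38 Y27.52 F1545
G1 X54.96 Y39.07
G1 X67.06 Y47.97
G1 X77.66 Y54.24
G1 X86.78 Y57.88
M5
G0 X0.00 Y0.00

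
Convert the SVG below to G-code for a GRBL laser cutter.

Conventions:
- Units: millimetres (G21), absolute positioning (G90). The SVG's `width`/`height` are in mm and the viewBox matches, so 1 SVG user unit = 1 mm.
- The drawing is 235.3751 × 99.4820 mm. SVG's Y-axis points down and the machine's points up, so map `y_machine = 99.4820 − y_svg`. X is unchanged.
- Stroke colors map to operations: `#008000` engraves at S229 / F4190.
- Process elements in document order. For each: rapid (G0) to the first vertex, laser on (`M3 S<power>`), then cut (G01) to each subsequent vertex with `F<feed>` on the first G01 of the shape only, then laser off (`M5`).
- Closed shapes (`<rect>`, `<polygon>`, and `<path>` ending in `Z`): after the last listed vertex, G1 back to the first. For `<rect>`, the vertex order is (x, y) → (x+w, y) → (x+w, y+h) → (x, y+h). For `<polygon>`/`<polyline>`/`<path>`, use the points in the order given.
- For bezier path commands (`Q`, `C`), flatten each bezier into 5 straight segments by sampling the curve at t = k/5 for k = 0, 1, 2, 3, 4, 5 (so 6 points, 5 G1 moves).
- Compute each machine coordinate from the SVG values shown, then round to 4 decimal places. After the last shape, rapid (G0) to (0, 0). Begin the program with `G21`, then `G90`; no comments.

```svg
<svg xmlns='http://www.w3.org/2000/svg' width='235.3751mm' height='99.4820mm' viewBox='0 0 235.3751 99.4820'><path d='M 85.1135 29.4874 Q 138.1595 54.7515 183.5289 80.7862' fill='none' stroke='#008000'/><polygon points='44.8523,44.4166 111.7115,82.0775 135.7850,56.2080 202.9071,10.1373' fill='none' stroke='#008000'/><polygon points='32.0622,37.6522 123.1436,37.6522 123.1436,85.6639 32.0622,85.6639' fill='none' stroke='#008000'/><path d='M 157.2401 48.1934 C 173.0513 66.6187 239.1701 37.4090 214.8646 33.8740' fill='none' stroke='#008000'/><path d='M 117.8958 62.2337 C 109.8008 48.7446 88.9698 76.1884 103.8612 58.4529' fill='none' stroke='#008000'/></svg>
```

G21
G90
G0 X85.1135 Y69.9946
M3 S229
G01 X106.0248 Y59.8581 F4190
G01 X126.3220 Y49.6600
G01 X146.0051 Y39.4003
G01 X165.0741 Y29.0789
G01 X183.5289 Y18.6958
M5
G0 X44.8523 Y55.0654
M3 S229
G01 X111.7115 Y17.4045 F4190
G01 X135.7850 Y43.2740
G01 X202.9071 Y89.3447
G01 X44.8523 Y55.0654
M5
G0 X32.0622 Y61.8298
M3 S229
G01 X123.1436 Y61.8298 F4190
G01 X123.1436 Y13.8181
G01 X32.0622 Y13.8181
G01 X32.0622 Y61.8298
M5
G0 X157.2401 Y51.2886
M3 S229
G01 X171.6379 Y45.3631 F4190
G01 X191.3543 Y47.3512
G01 X209.6344 Y53.7340
G01 X219.7228 Y60.9925
G01 X214.8646 Y65.6080
M5
G0 X117.8958 Y37.2483
M3 S229
G01 X111.8981 Y41.1187 F4190
G01 X105.1699 Y39.2986
G01 X100.0369 Y35.9214
G01 X98.8254 Y35.1204
G01 X103.8612 Y41.0291
M5
G0 X0.0000 Y0.0000

viewBox `0 0 235.3751 99.4820` with mm width/height → 1 unit = 1 mm. Flip: y_m = 99.4820 − y_svg.

**Shape 1** — `<path>` quadratic bezier, stroke `#008000` → engrave (S229, F4190). Control points (SVG): P0=(85.1135,29.4874), P1=(138.1595,54.7515), P2=(183.5289,80.7862); sampled at t=k/5. Machine vertices: (85.1135,69.9946) → (106.0248,59.8581) → (126.3220,49.6600) → (146.0051,39.4003) → (165.0741,29.0789) → (183.5289,18.6958). Open path.

**Shape 2** — `<polygon>` closed polygon, stroke `#008000` → engrave (S229, F4190). Machine vertices: (44.8523,55.0654) → (111.7115,17.4045) → (135.7850,43.2740) → (202.9071,89.3447) → (44.8523,55.0654). Closed: final G1 returns to the first vertex.

**Shape 3** — `<polygon>` rectangle, stroke `#008000` → engrave (S229, F4190). Machine vertices: (32.0622,61.8298) → (123.1436,61.8298) → (123.1436,13.8181) → (32.0622,13.8181) → (32.0622,61.8298). Closed: final G1 returns to the first vertex.

**Shape 4** — `<path>` cubic bezier, stroke `#008000` → engrave (S229, F4190). Control points (SVG): P0=(157.2401,48.1934), P1=(173.0513,66.6187), P2=(239.1701,37.4090), P3=(214.8646,33.8740); sampled at t=k/5. Machine vertices: (157.2401,51.2886) → (171.6379,45.3631) → (191.3543,47.3512) → (209.6344,53.7340) → (219.7228,60.9925) → (214.8646,65.6080). Open path.

**Shape 5** — `<path>` cubic bezier, stroke `#008000` → engrave (S229, F4190). Control points (SVG): P0=(117.8958,62.2337), P1=(109.8008,48.7446), P2=(88.9698,76.1884), P3=(103.8612,58.4529); sampled at t=k/5. Machine vertices: (117.8958,37.2483) → (111.8981,41.1187) → (105.1699,39.2986) → (100.0369,35.9214) → (98.8254,35.1204) → (103.8612,41.0291). Open path.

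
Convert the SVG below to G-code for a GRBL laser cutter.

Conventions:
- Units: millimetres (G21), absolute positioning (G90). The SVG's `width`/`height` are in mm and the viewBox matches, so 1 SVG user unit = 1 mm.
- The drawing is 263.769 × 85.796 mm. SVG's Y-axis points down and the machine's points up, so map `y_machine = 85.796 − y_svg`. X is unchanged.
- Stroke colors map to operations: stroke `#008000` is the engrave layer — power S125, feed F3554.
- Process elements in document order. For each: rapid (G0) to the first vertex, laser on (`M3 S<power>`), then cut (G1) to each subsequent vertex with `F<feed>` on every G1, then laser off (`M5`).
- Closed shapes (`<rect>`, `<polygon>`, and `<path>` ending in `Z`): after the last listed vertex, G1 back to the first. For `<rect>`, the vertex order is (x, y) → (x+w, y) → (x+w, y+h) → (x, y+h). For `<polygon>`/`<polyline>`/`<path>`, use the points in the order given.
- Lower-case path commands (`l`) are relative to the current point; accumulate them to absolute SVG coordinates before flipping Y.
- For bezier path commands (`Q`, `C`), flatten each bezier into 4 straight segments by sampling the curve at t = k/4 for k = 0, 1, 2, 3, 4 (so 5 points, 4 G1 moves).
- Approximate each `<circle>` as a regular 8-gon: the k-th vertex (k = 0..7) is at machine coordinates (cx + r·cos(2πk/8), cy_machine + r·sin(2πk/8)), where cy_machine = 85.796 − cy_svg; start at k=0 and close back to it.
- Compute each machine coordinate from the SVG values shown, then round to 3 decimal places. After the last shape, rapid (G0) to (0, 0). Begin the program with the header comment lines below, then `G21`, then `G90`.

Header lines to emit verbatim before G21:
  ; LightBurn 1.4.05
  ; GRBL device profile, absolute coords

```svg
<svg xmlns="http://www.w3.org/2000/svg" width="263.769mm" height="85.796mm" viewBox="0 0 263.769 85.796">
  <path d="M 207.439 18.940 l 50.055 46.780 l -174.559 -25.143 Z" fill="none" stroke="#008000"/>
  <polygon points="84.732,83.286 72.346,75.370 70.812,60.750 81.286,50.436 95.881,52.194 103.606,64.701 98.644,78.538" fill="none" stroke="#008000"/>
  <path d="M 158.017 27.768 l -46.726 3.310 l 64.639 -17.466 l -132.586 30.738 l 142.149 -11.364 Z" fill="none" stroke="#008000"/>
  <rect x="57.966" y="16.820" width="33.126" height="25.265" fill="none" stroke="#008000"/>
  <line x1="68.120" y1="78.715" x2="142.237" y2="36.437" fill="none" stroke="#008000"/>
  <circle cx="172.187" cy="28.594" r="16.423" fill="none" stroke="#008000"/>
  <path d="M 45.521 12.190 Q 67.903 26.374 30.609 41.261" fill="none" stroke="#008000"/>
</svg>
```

1 u = 1 mm; y_m = 85.796 − y.

[1] `<path>` closed polygon, #008000→engrave S125 F3554: (207.439,66.856) → (257.494,20.076) → (82.935,45.219) → (207.439,66.856) (closed)

[2] `<polygon>` regular polygon, #008000→engrave S125 F3554: (84.732,2.510) → (72.346,10.426) → (70.812,25.046) → (81.286,35.360) → (95.881,33.602) → (103.606,21.095) → (98.644,7.258) → (84.732,2.510) (closed)

[3] `<path>` closed polygon, #008000→engrave S125 F3554: (158.017,58.028) → (111.291,54.718) → (175.930,72.184) → (43.344,41.446) → (185.493,52.810) → (158.017,58.028) (closed)

[4] `<rect>` rectangle, #008000→engrave S125 F3554: (57.966,68.976) → (91.092,68.976) → (91.092,43.711) → (57.966,43.711) → (57.966,68.976) (closed)

[5] `<line>` line segment, #008000→engrave S125 F3554: (68.120,7.081) → (142.237,49.359)

[6] `<circle>` circle, #008000→engrave S125 F3554: (188.610,57.202) → (183.800,68.815) → (172.187,73.625) → (160.574,68.815) → (155.764,57.202) → (160.574,45.589) → (172.187,40.779) → (183.800,45.589) → (188.610,57.202) (closed)

[7] `<path>` quadratic bezier, #008000→engrave S125 F3554: (45.521,73.606) → (52.982,66.470) → (52.984,59.246) → (45.526,51.935) → (30.609,44.535)

; LightBurn 1.4.05
; GRBL device profile, absolute coords
G21
G90
G0 X207.439 Y66.856
M3 S125
G1 X257.494 Y20.076 F3554
G1 X82.935 Y45.219 F3554
G1 X207.439 Y66.856 F3554
M5
G0 X84.732 Y2.510
M3 S125
G1 X72.346 Y10.426 F3554
G1 X70.812 Y25.046 F3554
G1 X81.286 Y35.360 F3554
G1 X95.881 Y33.602 F3554
G1 X103.606 Y21.095 F3554
G1 X98.644 Y7.258 F3554
G1 X84.732 Y2.510 F3554
M5
G0 X158.017 Y58.028
M3 S125
G1 X111.291 Y54.718 F3554
G1 X175.930 Y72.184 F3554
G1 X43.344 Y41.446 F3554
G1 X185.493 Y52.810 F3554
G1 X158.017 Y58.028 F3554
M5
G0 X57.966 Y68.976
M3 S125
G1 X91.092 Y68.976 F3554
G1 X91.092 Y43.711 F3554
G1 X57.966 Y43.711 F3554
G1 X57.966 Y68.976 F3554
M5
G0 X68.120 Y7.081
M3 S125
G1 X142.237 Y49.359 F3554
M5
G0 X188.610 Y57.202
M3 S125
G1 X183.800 Y68.815 F3554
G1 X172.187 Y73.625 F3554
G1 X160.574 Y68.815 F3554
G1 X155.764 Y57.202 F3554
G1 X160.574 Y45.589 F3554
G1 X172.187 Y40.779 F3554
G1 X183.800 Y45.589 F3554
G1 X188.610 Y57.202 F3554
M5
G0 X45.521 Y73.606
M3 S125
G1 X52.982 Y66.470 F3554
G1 X52.984 Y59.246 F3554
G1 X45.526 Y51.935 F3554
G1 X30.609 Y44.535 F3554
M5
G0 X0.000 Y0.000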